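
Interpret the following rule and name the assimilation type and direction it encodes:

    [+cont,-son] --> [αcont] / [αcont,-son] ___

progressive manner assimilation

The shared variable α links the value of [cont] on the target to that of the neighbouring obstruent. [cont] distinguishes stops from fricatives — a manner-of-articulation feature — so this is manner assimilation.
Since the environment is written before the underscore, the trigger precedes the target; the direction is progressive.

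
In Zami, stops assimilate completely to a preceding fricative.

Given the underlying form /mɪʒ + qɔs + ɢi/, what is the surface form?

[mɪʒʒɔssi]

/q/ is the segment targeted by the rule; it sits immediately after /ʒ/, so it assimilates completely and surfaces as [ʒ].
At the second juncture, /ɢ/ likewise becomes [s] adjacent to /s/.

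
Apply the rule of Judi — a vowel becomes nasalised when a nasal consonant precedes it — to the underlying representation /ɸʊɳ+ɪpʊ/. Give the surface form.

/ɪ/ sits next to the nasal /ɳ/ and is therefore nasalised to [ɪ̃].

[ɸʊɳɪ̃pʊ]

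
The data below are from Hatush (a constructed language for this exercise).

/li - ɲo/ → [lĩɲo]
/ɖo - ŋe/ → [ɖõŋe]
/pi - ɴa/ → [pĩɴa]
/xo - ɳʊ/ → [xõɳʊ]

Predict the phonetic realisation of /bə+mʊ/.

[bə̃mʊ]

The data show regressive nasality assimilation (vowel nasalisation): /i/ → [ĩ] before /ɲ/; /o/ → [õ] before /ŋ/; /i/ → [ĩ] before /ɴ/; /o/ → [õ] before /ɳ/ — a vowel is nasalised by an immediately following nasal consonant.
/ə/ sits next to the nasal /m/ and is therefore nasalised to [ə̃].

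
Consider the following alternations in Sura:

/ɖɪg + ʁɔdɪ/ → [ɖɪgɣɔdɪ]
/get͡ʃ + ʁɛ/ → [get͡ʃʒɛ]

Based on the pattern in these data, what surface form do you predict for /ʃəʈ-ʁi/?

The data show progressive place assimilation: /ʁ/ → [ɣ] after /g/; /ʁ/ → [ʒ] after /t͡ʃ/. In each pair only place changes, matching the preceding consonant, while manner and voice stay constant.
/ʁ/ is a voiced uvular fricative. The preceding trigger /ʈ/ is retroflex, so /ʁ/ must become retroflex as well.
The voiced retroflex fricative is [ʐ], so /ʁ/ → [ʐ].

[ʃəʈʐi]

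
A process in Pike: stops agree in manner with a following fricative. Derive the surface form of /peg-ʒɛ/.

[peɣʒɛ]

The rule targets /g/ (voiced velar stop), which sits before the trigger /ʒ/ (fricative).
A voiced velar fricative is [ɣ], so the surface segment is [ɣ].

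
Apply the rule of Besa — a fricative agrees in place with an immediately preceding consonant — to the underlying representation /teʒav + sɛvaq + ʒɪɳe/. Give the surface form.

The rule targets /s/ (voiceless alveolar fricative), which sits after the trigger /v/ (labiodental).
The voiceless labiodental fricative is [f], so /s/ → [f].
At the second juncture, /ʒ/ likewise becomes [ʁ] adjacent to /q/.

[teʒavfɛvaqʁɪɳe]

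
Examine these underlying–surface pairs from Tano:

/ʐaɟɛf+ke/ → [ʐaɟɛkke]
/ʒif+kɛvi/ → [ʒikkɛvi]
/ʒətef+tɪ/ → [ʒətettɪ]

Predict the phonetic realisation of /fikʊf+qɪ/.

[fikʊqqɪ]

The data show regressive total assimilation (/f/ → [k] before /k/; /f/ → [t] before /t/): in every case the target segment becomes identical to its following neighbour, copying more than a single feature.
/f/ is the segment targeted by the rule; it sits immediately before /q/, so it assimilates completely and surfaces as [q].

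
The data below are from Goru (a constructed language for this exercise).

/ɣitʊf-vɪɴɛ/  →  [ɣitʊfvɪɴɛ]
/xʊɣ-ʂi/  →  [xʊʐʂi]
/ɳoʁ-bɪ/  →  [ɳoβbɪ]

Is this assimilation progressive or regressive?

regressive

The segment that alternates is /ɣ/, which surfaces as [ʐ] when adjacent to /ʂ/.
/ɣ/ is velar while /ʂ/ is retroflex; the output [ʐ] is retroflex, matching the trigger — so the feature that spreads is place.
Checking the remaining alternation: /ʁ/ → [β] before /b/ (uvular → bilabial, matching bilabial) — only place changes, and always toward the following segment.
Nothing changes in [ɣitʊfvɪɴɛ]: there the adjacent consonants already agree in place (/f/ and /v/ are both labiodental), so this form is consistent with the same rule.
Since the segment that changes precedes the conditioning segment, the assimilation is regressive.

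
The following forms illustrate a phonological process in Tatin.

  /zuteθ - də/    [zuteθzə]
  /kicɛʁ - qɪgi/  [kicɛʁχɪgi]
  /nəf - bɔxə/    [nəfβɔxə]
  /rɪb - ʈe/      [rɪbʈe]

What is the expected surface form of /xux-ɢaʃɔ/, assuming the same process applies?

[xuxʁaʃɔ]

The data show progressive manner assimilation: /d/ → [z] after /θ/; /q/ → [χ] after /ʁ/; /b/ → [β] after /f/. In each pair only manner changes, matching the preceding consonant, while place and voice stay constant.
No alternation appears in [rɪbʈe]: there the adjacent consonants already agree in manner (/ʈ/ and /b/ are both stops), so this form is consistent with the same rule.
/ɢ/ is a voiced uvular stop. The preceding trigger /x/ is a fricative, so /ɢ/ must become a fricative as well.
The voiced uvular fricative is [ʁ], so /ɢ/ → [ʁ].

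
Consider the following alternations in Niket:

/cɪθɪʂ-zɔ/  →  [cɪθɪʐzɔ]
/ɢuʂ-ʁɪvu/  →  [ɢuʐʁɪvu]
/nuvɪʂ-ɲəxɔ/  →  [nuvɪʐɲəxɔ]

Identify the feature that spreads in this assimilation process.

voicing

Comparing underlying and surface forms, /ʂ/ → [ʐ] is the alternation; the neighbouring /z/ is constant.
/ʂ/ is voiceless while /z/ is voiced; the output [ʐ] is voiced, matching the trigger — so the feature that spreads is voicing.
The other alternating forms pattern the same way: /ʂ/ → [ʐ] before /ʁ/ (voiceless → voiced, matching voiced); /ʂ/ → [ʐ] before /ɲ/ (voiceless → voiced, matching voiced) — only voicing changes, and always toward the following segment.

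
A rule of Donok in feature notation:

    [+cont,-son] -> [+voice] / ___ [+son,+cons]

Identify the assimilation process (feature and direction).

regressive voicing assimilation

The structural change is [+voice], and the conditioning segment [+son,+cons] (a sonorant consonant) is itself voiced, so the target comes to share the voicing of its neighbour — voicing assimilation.
The conditioning segment sits to the right of the focus bar, meaning the trigger follows the segment that changes — regressive assimilation.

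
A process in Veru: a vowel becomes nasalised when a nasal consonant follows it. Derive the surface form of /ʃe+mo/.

The vowel /e/ is adjacent to the following nasal /m/, so it acquires [+nasal] and surfaces as [ẽ].

[ʃẽmo]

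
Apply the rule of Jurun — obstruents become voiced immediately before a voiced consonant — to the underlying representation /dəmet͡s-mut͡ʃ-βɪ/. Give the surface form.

The rule targets /t͡s/ (voiceless alveolar affricate), which sits before the trigger /m/ (voiced).
A voiced alveolar affricate is [d͡z], so the surface segment is [d͡z].
The same rule applies at the second boundary: /t͡ʃ/ → [d͡ʒ] next to /β/.

[dəmed͡zmud͡ʒβɪ]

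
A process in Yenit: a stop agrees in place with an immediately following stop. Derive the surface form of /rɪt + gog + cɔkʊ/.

[rɪkgoɟcɔkʊ]

/t/ is a voiceless alveolar stop. The following trigger /g/ is velar, so /t/ must become velar as well.
Changing only its place to velar gives [k] — the voiceless velar stop.
The same rule applies at the second boundary: /g/ → [ɟ] next to /c/.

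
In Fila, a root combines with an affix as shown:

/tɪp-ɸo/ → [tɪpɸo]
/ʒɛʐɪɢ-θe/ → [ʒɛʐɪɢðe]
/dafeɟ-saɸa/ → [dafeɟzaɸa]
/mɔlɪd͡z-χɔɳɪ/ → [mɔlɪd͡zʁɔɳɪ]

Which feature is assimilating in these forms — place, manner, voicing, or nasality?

voicing

The segment that alternates is /θ/, which surfaces as [ð] when adjacent to /ɢ/.
The change voiceless → voiced matches the voicing of the preceding /ɢ/, identifying this as voicing assimilation.
Checking the remaining alternations: /s/ → [z] after /ɟ/ (voiceless → voiced, matching voiced); /χ/ → [ʁ] after /d͡z/ (voiceless → voiced, matching voiced) — only voicing changes, and always toward the preceding segment.
Nothing changes in [tɪpɸo]: there the adjacent consonants already agree in voicing (/ɸ/ and /p/ are both voiceless), so this form is consistent with the same rule.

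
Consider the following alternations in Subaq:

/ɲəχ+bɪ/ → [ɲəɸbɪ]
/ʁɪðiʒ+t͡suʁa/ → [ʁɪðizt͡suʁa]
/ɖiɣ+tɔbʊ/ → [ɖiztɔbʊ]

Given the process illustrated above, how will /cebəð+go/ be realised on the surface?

[cebəɣgo]

The data show regressive place assimilation: /χ/ → [ɸ] before /b/; /ʒ/ → [z] before /t͡s/; /ɣ/ → [z] before /t/. In each pair only place changes, matching the following consonant, while manner and voice stay constant.
The rule targets /ð/ (voiced dental fricative), which sits before the trigger /g/ (velar).
Changing only its place to velar gives [ɣ] — the voiced velar fricative.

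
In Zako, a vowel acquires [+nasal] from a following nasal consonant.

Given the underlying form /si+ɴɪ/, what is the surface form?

The vowel /i/ is adjacent to the following nasal /ɴ/, so it acquires [+nasal] and surfaces as [ĩ].

[sĩɴɪ]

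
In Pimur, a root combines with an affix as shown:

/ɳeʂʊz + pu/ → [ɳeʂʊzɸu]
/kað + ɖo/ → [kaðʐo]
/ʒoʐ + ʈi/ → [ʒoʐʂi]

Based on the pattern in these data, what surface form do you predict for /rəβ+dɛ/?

[rəβzɛ]

The data show progressive manner assimilation: /p/ → [ɸ] after /z/; /ɖ/ → [ʐ] after /ð/; /ʈ/ → [ʂ] after /ʐ/. In each pair only manner changes, matching the preceding consonant, while place and voice stay constant.
The rule targets /d/ (voiced alveolar stop), which sits after the trigger /β/ (fricative).
A voiced alveolar fricative is [z], so the surface segment is [z].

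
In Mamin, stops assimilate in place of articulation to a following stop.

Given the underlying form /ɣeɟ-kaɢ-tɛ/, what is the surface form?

/ɟ/ is a voiced palatal stop. The following trigger /k/ is velar, so /ɟ/ must become velar as well.
Changing only its place to velar gives [g] — the voiced velar stop.
The same rule applies at the second boundary: /ɢ/ → [d] next to /t/.

[ɣegkadtɛ]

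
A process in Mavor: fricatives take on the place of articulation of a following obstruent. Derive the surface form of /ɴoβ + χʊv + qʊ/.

[ɴoʁχʊʁqʊ]

The rule targets /β/ (voiced bilabial fricative), which sits before the trigger /χ/ (uvular).
The voiced uvular fricative is [ʁ], so /β/ → [ʁ].
At the second juncture, /v/ likewise becomes [ʁ] adjacent to /q/.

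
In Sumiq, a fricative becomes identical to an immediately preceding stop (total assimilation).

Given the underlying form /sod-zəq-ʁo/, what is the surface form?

[soddəqqo]

/z/ is the segment targeted by the rule; it sits immediately after /d/, so it assimilates completely and surfaces as [d].
The same rule applies at the second boundary: /ʁ/ → [q] next to /q/.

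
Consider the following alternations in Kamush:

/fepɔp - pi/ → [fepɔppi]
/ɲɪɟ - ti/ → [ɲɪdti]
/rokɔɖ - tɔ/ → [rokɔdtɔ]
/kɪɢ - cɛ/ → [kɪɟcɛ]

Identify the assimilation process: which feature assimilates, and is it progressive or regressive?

Comparing underlying and surface forms, /ɟ/ → [d] is the alternation; the neighbouring /t/ is constant.
The change palatal → alveolar matches the place of the following /t/, identifying this as place assimilation.
Manner and voice are unchanged, so the assimilation is partial, not total.
Checking the remaining alternations: /ɖ/ → [d] before /t/ (retroflex → alveolar, matching alveolar); /ɢ/ → [ɟ] before /c/ (uvular → palatal, matching palatal) — only place changes, and always toward the following segment.
No alternation appears in [fepɔppi]: there the adjacent consonants already agree in place (/p/ and /p/ are both bilabial), so this form is consistent with the same rule.
The trigger is the following segment, so the direction is regressive (anticipatory).

regressive place assimilation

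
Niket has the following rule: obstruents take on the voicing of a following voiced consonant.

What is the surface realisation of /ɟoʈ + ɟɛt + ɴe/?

[ɟoɖɟɛdɴe]

/ʈ/ is a voiceless retroflex stop. The following trigger /ɟ/ is voiced, so /ʈ/ must become voiced as well.
A voiced retroflex stop is [ɖ], so the surface segment is [ɖ].
At the second juncture, /t/ likewise becomes [d] adjacent to /ɴ/.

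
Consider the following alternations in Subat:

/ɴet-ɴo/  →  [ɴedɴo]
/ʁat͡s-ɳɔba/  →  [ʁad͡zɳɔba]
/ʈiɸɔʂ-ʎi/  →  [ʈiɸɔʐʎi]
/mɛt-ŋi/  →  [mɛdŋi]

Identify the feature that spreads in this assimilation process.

Underlying /t/ is realised as [d] next to /ɴ/; /ɴ/ itself does not change.
The change voiceless → voiced matches the voicing of the following /ɴ/, identifying this as voicing assimilation.
The other alternating forms pattern the same way: /t͡s/ → [d͡z] before /ɳ/ (voiceless → voiced, matching voiced); /ʂ/ → [ʐ] before /ʎ/ (voiceless → voiced, matching voiced); /t/ → [d] before /ŋ/ (voiceless → voiced, matching voiced) — only voicing changes, and always toward the following segment.

voicing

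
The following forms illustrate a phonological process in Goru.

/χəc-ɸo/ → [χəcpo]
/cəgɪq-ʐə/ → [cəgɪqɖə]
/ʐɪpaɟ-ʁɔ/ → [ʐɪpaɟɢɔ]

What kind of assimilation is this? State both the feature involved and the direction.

progressive manner assimilation

The segment that alternates is /ɸ/, which surfaces as [p] when adjacent to /c/.
/ɸ/ is a fricative while /c/ is a stop; the output [p] is a stop, matching the trigger — so the feature that spreads is manner.
Place and voice are unchanged, so the assimilation is partial, not total.
Checking the remaining alternations: /ʐ/ → [ɖ] after /q/ (fricative → stop, matching a stop); /ʁ/ → [ɢ] after /ɟ/ (fricative → stop, matching a stop) — only manner changes, and always toward the preceding segment.
The trigger is the preceding segment, so the direction is progressive (perseverative).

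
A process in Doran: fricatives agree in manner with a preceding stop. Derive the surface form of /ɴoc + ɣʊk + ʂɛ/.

[ɴocgʊkʈɛ]

/ɣ/ is a voiced velar fricative. The preceding trigger /c/ is a stop, so /ɣ/ must become a stop as well.
The voiced velar stop is [g], so /ɣ/ → [g].
At the second juncture, /ʂ/ likewise becomes [ʈ] adjacent to /k/.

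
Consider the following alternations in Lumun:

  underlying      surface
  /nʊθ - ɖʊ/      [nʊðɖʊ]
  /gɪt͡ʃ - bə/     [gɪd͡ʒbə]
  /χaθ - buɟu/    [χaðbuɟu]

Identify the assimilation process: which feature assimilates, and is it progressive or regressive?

regressive voicing assimilation

The segment that alternates is /θ/, which surfaces as [ð] when adjacent to /ɖ/.
/θ/ is voiceless while /ɖ/ is voiced; the output [ð] is voiced, matching the trigger — so the feature that spreads is voicing.
Place and manner are unchanged, so the assimilation is partial, not total.
The other alternating forms pattern the same way: /t͡ʃ/ → [d͡ʒ] before /b/ (voiceless → voiced, matching voiced); /θ/ → [ð] before /b/ (voiceless → voiced, matching voiced) — only voicing changes, and always toward the following segment.
Since the segment that changes precedes the conditioning segment, the assimilation is regressive.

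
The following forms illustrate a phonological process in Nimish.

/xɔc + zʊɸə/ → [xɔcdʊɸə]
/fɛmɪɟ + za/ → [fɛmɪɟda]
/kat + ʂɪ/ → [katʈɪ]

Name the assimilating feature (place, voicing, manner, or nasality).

manner

Underlying /z/ is realised as [d] next to /c/; /c/ itself does not change.
The change fricative → stop matches the manner of the preceding /c/, identifying this as manner assimilation.
Checking the remaining alternations: /z/ → [d] after /ɟ/ (fricative → stop, matching a stop); /ʂ/ → [ʈ] after /t/ (fricative → stop, matching a stop) — only manner changes, and always toward the preceding segment.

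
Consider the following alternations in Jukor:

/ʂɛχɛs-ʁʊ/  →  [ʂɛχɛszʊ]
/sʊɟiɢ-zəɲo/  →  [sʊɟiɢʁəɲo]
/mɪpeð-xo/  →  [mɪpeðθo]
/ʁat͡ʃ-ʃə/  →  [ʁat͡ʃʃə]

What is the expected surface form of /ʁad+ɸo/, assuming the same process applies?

The data show progressive place assimilation: /ʁ/ → [z] after /s/; /z/ → [ʁ] after /ɢ/; /x/ → [θ] after /ð/. In each pair only place changes, matching the preceding consonant, while manner and voice stay constant.
No alternation appears in [ʁat͡ʃʃə]: there the adjacent consonants already agree in place (/ʃ/ and /t͡ʃ/ are both postalveolar), so this form is consistent with the same rule.
The rule targets /ɸ/ (voiceless bilabial fricative), which sits after the trigger /d/ (alveolar).
A voiceless alveolar fricative is [s], so the surface segment is [s].

[ʁadso]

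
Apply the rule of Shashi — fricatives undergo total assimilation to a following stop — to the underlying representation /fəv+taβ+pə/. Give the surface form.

[fəttappə]

/v/ is the segment targeted by the rule; it sits immediately before /t/, so it assimilates completely and surfaces as [t].
The same rule applies at the second boundary: /β/ → [p] next to /p/.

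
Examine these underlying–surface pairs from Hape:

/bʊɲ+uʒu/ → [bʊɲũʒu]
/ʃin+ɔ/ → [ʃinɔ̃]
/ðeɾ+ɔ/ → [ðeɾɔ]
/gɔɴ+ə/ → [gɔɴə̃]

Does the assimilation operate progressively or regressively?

progressive

The vowel /u/ surfaces as nasalised [ũ] next to the preceding nasal /ɲ/ — it has acquired the [+nasal] feature of its neighbour.
The other forms show the same pattern: /ɔ/ → [ɔ̃] after /n/; /ə/ → [ə̃] after /ɴ/ — each time a vowel is nasalised next to a preceding nasal.
No change occurs in [ðeɾɔ] because the vowel at the boundary is adjacent to an oral consonant, not a nasal (/ɔ/ next to /ɾ/).
Because the conditioning nasal is to the left of the vowel that changes, the process is progressive (perseverative).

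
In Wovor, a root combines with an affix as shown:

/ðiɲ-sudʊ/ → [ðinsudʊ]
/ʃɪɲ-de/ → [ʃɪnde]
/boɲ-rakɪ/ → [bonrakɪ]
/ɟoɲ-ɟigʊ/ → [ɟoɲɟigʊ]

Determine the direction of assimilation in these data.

regressive

Comparing underlying and surface forms, /ɲ/ → [n] is the alternation; the neighbouring /s/ is constant.
The change palatal → alveolar matches the place of the following /s/, identifying this as place assimilation.
The other alternating forms pattern the same way: /ɲ/ → [n] before /d/ (palatal → alveolar, matching alveolar); /ɲ/ → [n] before /r/ (palatal → alveolar, matching alveolar) — only place changes, and always toward the following segment.
No alternation appears in [ɟoɲɟigʊ]: there the adjacent consonants already agree in place (/ɲ/ and /ɟ/ are both palatal), so this form is consistent with the same rule.
Since the segment that changes precedes the conditioning segment, the assimilation is regressive.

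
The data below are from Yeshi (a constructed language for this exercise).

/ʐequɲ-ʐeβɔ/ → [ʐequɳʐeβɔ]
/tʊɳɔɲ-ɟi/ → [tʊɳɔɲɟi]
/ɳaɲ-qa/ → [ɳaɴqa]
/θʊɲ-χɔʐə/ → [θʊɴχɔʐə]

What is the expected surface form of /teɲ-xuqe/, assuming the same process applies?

The data show regressive place assimilation: /ɲ/ → [ɳ] before /ʐ/; /ɲ/ → [ɴ] before /q/; /ɲ/ → [ɴ] before /χ/. In each pair only place changes, matching the following consonant, while manner and voice stay constant.
Nothing changes in [tʊɳɔɲɟi]: there the adjacent consonants already agree in place (/ɲ/ and /ɟ/ are both palatal), so this form is consistent with the same rule.
/ɲ/ is a voiced palatal nasal. The following trigger /x/ is velar, so /ɲ/ must become velar as well.
Changing only its place to velar gives [ŋ] — the voiced velar nasal.

[teŋxuqe]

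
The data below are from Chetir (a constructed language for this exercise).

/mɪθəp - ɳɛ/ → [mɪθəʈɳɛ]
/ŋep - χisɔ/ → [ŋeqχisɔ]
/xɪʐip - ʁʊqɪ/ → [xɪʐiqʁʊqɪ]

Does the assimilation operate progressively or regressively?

regressive

The segment that alternates is /p/, which surfaces as [ʈ] when adjacent to /ɳ/.
/p/ is bilabial while /ɳ/ is retroflex; the output [ʈ] is retroflex, matching the trigger — so the feature that spreads is place.
The same holds elsewhere in the data: /p/ → [q] before /χ/ (bilabial → uvular, matching uvular); /p/ → [q] before /ʁ/ (bilabial → uvular, matching uvular) — only place changes, and always toward the following segment.
The trigger is the following segment, so the direction is regressive (anticipatory).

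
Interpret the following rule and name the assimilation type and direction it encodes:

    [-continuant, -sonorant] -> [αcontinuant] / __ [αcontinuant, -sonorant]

The shared variable α links the value of [continuant] on the target to that of the neighbouring obstruent. [continuant] distinguishes stops from fricatives — a manner-of-articulation feature — so this is manner assimilation.
Since the environment is written after the underscore, the trigger follows the target; the direction is regressive.

regressive manner assimilation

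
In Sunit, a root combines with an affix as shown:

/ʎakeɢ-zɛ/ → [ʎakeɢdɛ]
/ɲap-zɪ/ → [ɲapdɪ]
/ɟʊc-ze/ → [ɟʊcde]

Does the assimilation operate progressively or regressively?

Underlying /z/ is realised as [d] next to /ɢ/; /ɢ/ itself does not change.
/z/ is a fricative while /ɢ/ is a stop; the output [d] is a stop, matching the trigger — so the feature that spreads is manner.
Checking the remaining alternations: /z/ → [d] after /p/ (fricative → stop, matching a stop); /z/ → [d] after /c/ (fricative → stop, matching a stop) — only manner changes, and always toward the preceding segment.
Since the segment that changes follows the conditioning segment, the assimilation is progressive.

progressive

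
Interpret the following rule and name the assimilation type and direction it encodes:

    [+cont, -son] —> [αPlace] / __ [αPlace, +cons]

The shared variable α links the value of the place features (abbreviated [Place]) on the target to the same value on the neighbouring segment, so place is the feature that assimilates.
Since the environment is written after the underscore, the trigger follows the target; the direction is regressive.

regressive place assimilation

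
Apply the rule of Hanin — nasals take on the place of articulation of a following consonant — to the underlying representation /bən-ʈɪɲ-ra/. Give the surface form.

/n/ is a voiced alveolar nasal. The following trigger /ʈ/ is retroflex, so /n/ must become retroflex as well.
A voiced retroflex nasal is [ɳ], so the surface segment is [ɳ].
At the second juncture, /ɲ/ likewise becomes [n] adjacent to /r/.

[bəɳʈɪnra]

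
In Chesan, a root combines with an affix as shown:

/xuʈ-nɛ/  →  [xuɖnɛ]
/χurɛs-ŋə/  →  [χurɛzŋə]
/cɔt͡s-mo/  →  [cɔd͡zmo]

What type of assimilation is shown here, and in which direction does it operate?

The segment that alternates is /ʈ/, which surfaces as [ɖ] when adjacent to /n/.
/ʈ/ is voiceless while /n/ is voiced; the output [ɖ] is voiced, matching the trigger — so the feature that spreads is voicing.
Place and manner are unchanged, so the assimilation is partial, not total.
The other alternating forms pattern the same way: /s/ → [z] before /ŋ/ (voiceless → voiced, matching voiced); /t͡s/ → [d͡z] before /m/ (voiceless → voiced, matching voiced) — only voicing changes, and always toward the following segment.
The trigger is the following segment, so the direction is regressive (anticipatory).

regressive voicing assimilation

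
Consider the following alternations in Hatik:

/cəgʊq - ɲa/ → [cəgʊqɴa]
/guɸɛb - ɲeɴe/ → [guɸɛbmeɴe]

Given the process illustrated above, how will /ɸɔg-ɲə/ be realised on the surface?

[ɸɔgŋə]

The data show progressive place assimilation: /ɲ/ → [ɴ] after /q/; /ɲ/ → [m] after /b/. In each pair only place changes, matching the preceding consonant, while manner and voice stay constant.
The rule targets /ɲ/ (voiced palatal nasal), which sits after the trigger /g/ (velar).
A voiced velar nasal is [ŋ], so the surface segment is [ŋ].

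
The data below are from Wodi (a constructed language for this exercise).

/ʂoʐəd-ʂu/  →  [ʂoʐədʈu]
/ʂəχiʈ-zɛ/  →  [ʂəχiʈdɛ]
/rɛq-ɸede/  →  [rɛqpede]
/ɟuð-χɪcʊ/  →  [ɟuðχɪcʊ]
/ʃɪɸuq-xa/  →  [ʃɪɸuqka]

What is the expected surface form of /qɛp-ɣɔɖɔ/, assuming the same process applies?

The data show progressive manner assimilation: /ʂ/ → [ʈ] after /d/; /z/ → [d] after /ʈ/; /ɸ/ → [p] after /q/; /x/ → [k] after /q/. In each pair only manner changes, matching the preceding consonant, while place and voice stay constant.
Nothing changes in [ɟuðχɪcʊ]: there the adjacent consonants already agree in manner (/χ/ and /ð/ are both fricatives), so this form is consistent with the same rule.
/ɣ/ is a voiced velar fricative. The preceding trigger /p/ is a stop, so /ɣ/ must become a stop as well.
Changing only its manner to stop gives [g] — the voiced velar stop.

[qɛpgɔɖɔ]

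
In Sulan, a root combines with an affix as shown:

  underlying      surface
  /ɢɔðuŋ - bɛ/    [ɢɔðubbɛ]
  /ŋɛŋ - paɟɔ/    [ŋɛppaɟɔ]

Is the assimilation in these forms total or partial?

Underlying /ŋ/ is realised as [b] next to /b/; /b/ itself does not change.
The output [b] is identical to the trigger /b/ — every feature (place, manner, voicing) has been copied — so this is total assimilation.
The remaining alternation confirms this: /ŋ/ → [p] before /p/ — in each case the output is a copy of the following consonant.

total assimilation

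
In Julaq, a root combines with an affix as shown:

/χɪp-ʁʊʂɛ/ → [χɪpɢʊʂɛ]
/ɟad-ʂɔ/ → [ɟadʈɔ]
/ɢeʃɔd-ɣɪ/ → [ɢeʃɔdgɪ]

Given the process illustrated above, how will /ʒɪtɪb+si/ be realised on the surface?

[ʒɪtɪbti]

The data show progressive manner assimilation: /ʁ/ → [ɢ] after /p/; /ʂ/ → [ʈ] after /d/; /ɣ/ → [g] after /d/. In each pair only manner changes, matching the preceding consonant, while place and voice stay constant.
The rule targets /s/ (voiceless alveolar fricative), which sits after the trigger /b/ (stop).
Changing only its manner to stop gives [t] — the voiceless alveolar stop.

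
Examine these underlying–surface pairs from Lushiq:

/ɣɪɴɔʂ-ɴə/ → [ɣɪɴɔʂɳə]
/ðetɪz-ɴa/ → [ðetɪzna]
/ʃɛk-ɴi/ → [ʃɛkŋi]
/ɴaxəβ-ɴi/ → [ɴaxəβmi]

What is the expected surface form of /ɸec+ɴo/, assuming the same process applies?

The data show progressive place assimilation: /ɴ/ → [ɳ] after /ʂ/; /ɴ/ → [n] after /z/; /ɴ/ → [ŋ] after /k/; /ɴ/ → [m] after /β/. In each pair only place changes, matching the preceding consonant, while manner and voice stay constant.
The rule targets /ɴ/ (voiced uvular nasal), which sits after the trigger /c/ (palatal).
Changing only its place to palatal gives [ɲ] — the voiced palatal nasal.

[ɸecɲo]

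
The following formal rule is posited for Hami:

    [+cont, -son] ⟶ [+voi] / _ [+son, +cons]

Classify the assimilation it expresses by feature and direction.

regressive voicing assimilation

The target ([+cont, -son], fricatives) acquires [+voi] next to a sonorant consonant ([+son, +cons]) — it takes on the voicing of its neighbour, so the feature that spreads is voicing.
The conditioning segment sits to the right of the focus bar, meaning the trigger follows the segment that changes — regressive assimilation.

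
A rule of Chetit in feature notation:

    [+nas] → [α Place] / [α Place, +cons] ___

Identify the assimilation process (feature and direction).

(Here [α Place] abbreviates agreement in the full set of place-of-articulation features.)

The rule copies the place features (abbreviated [Place]) from the environment onto the target, so the assimilating feature is place.
The conditioning segment sits to the left of the focus bar, meaning the trigger precedes the segment that changes — progressive assimilation.

progressive place assimilation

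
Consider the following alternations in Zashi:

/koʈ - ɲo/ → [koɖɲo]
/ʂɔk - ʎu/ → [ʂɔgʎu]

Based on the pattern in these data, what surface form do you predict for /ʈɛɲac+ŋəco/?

The data show regressive voicing assimilation: /ʈ/ → [ɖ] before /ɲ/; /k/ → [g] before /ʎ/. In each pair only voicing changes, matching the following consonant, while place and manner stay constant.
The rule targets /c/ (voiceless palatal stop), which sits before the trigger /ŋ/ (voiced).
A voiced palatal stop is [ɟ], so the surface segment is [ɟ].

[ʈɛɲaɟŋəco]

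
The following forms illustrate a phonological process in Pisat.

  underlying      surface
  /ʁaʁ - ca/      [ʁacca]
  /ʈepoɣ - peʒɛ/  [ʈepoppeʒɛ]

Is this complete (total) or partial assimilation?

The segment that alternates is /ʁ/, which surfaces as [c] when adjacent to /c/.
The output [c] is identical to the trigger /c/ — every feature (place, manner, voicing) has been copied — so this is total assimilation.
The other form behaves the same way: /ɣ/ → [p] before /p/ — in each case the output is a copy of the following consonant.

total assimilation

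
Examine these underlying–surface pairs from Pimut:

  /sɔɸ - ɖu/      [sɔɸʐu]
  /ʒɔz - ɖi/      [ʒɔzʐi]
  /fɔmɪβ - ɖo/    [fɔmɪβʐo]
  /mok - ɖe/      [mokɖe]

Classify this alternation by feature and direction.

Underlying /ɖ/ is realised as [ʐ] next to /ɸ/; /ɸ/ itself does not change.
/ɖ/ is a stop while /ɸ/ is a fricative; the output [ʐ] is a fricative, matching the trigger — so the feature that spreads is manner.
Place and voice are unchanged, so the assimilation is partial, not total.
The other alternating forms pattern the same way: /ɖ/ → [ʐ] after /z/ (stop → fricative, matching a fricative); /ɖ/ → [ʐ] after /β/ (stop → fricative, matching a fricative) — only manner changes, and always toward the preceding segment.
Nothing changes in [mokɖe]: there the adjacent consonants already agree in manner (/ɖ/ and /k/ are both stops), so this form is consistent with the same rule.
Since the segment that changes follows the conditioning segment, the assimilation is progressive.

progressive manner assimilation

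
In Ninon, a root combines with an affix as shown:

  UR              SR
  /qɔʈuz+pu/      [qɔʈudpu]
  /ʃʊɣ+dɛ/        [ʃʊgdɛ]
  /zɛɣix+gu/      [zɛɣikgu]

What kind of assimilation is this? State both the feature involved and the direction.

regressive manner assimilation

The segment that alternates is /z/, which surfaces as [d] when adjacent to /p/.
/z/ is a fricative while /p/ is a stop; the output [d] is a stop, matching the trigger — so the feature that spreads is manner.
Place and voice are unchanged, so the assimilation is partial, not total.
The other alternating forms pattern the same way: /ɣ/ → [g] before /d/ (fricative → stop, matching a stop); /x/ → [k] before /g/ (fricative → stop, matching a stop) — only manner changes, and always toward the following segment.
Since the segment that changes precedes the conditioning segment, the assimilation is regressive.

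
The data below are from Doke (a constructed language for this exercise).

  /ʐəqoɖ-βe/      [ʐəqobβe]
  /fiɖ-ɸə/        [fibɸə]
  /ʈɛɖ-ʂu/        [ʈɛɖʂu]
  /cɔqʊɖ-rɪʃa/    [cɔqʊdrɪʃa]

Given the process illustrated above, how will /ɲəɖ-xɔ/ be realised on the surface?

The data show regressive place assimilation: /ɖ/ → [b] before /β/; /ɖ/ → [b] before /ɸ/; /ɖ/ → [d] before /r/. In each pair only place changes, matching the following consonant, while manner and voice stay constant.
No alternation appears in [ʈɛɖʂu]: there the adjacent consonants already agree in place (/ɖ/ and /ʂ/ are both retroflex), so this form is consistent with the same rule.
/ɖ/ is a voiced retroflex stop. The following trigger /x/ is velar, so /ɖ/ must become velar as well.
Changing only its place to velar gives [g] — the voiced velar stop.

[ɲəgxɔ]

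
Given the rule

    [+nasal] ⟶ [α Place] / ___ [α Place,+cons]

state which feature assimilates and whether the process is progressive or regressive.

regressive place assimilation

The rule copies the place features (abbreviated [Place]) from the environment onto the target, so the assimilating feature is place.
Since the environment is written after the underscore, the trigger follows the target; the direction is regressive.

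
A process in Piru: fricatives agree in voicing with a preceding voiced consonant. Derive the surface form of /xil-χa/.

[xilʁa]

The rule targets /χ/ (voiceless uvular fricative), which sits after the trigger /l/ (voiced).
The voiced uvular fricative is [ʁ], so /χ/ → [ʁ].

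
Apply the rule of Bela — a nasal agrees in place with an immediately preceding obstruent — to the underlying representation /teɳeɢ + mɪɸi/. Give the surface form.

[teɳeɢɴɪɸi]

/m/ is a voiced bilabial nasal. The preceding trigger /ɢ/ is uvular, so /m/ must become uvular as well.
A voiced uvular nasal is [ɴ], so the surface segment is [ɴ].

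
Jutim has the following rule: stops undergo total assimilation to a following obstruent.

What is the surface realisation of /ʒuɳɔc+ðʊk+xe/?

[ʒuɳɔððʊxxe]

/c/ is the segment targeted by the rule; it sits immediately before /ð/, so it assimilates completely and surfaces as [ð].
At the second juncture, /k/ likewise becomes [x] adjacent to /x/.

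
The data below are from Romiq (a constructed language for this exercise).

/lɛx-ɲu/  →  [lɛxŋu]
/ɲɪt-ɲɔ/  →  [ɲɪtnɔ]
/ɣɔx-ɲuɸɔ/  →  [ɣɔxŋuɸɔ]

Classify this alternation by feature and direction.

progressive place assimilation

Comparing underlying and surface forms, /ɲ/ → [ŋ] is the alternation; the neighbouring /x/ is constant.
/ɲ/ is palatal while /x/ is velar; the output [ŋ] is velar, matching the trigger — so the feature that spreads is place.
Manner and voice are unchanged, so the assimilation is partial, not total.
The same holds elsewhere in the data: /ɲ/ → [n] after /t/ (palatal → alveolar, matching alveolar) — only place changes, and always toward the preceding segment.
Since the segment that changes follows the conditioning segment, the assimilation is progressive.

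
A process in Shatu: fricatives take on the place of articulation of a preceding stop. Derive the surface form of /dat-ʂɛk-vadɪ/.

[datsɛkɣadɪ]

The rule targets /ʂ/ (voiceless retroflex fricative), which sits after the trigger /t/ (alveolar).
Changing only its place to alveolar gives [s] — the voiceless alveolar fricative.
The same rule applies at the second boundary: /v/ → [ɣ] next to /k/.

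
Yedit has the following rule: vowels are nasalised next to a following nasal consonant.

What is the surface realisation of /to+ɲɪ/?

[tõɲɪ]

/o/ sits next to the nasal /ɲ/ and is therefore nasalised to [õ].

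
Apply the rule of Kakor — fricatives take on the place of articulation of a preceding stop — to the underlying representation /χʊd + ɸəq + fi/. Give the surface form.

[χʊdsəqχi]

/ɸ/ is a voiceless bilabial fricative. The preceding trigger /d/ is alveolar, so /ɸ/ must become alveolar as well.
Changing only its place to alveolar gives [s] — the voiceless alveolar fricative.
The same rule applies at the second boundary: /f/ → [χ] next to /q/.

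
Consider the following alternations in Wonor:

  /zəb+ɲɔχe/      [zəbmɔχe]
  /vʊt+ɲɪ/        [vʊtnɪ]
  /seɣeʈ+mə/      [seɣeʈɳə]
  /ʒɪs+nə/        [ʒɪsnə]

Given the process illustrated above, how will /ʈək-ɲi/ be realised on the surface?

The data show progressive place assimilation: /ɲ/ → [m] after /b/; /ɲ/ → [n] after /t/; /m/ → [ɳ] after /ʈ/. In each pair only place changes, matching the preceding consonant, while manner and voice stay constant.
No alternation appears in [ʒɪsnə]: there the adjacent consonants already agree in place (/n/ and /s/ are both alveolar), so this form is consistent with the same rule.
The rule targets /ɲ/ (voiced palatal nasal), which sits after the trigger /k/ (velar).
The voiced velar nasal is [ŋ], so /ɲ/ → [ŋ].

[ʈəkŋi]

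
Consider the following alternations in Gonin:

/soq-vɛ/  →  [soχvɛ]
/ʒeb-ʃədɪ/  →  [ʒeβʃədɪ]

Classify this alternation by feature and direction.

regressive manner assimilation

Comparing underlying and surface forms, /q/ → [χ] is the alternation; the neighbouring /v/ is constant.
The change stop → fricative matches the manner of the following /v/, identifying this as manner assimilation.
Place and voice are unchanged, so the assimilation is partial, not total.
The same holds elsewhere in the data: /b/ → [β] before /ʃ/ (stop → fricative, matching a fricative) — only manner changes, and always toward the following segment.
Since the segment that changes precedes the conditioning segment, the assimilation is regressive.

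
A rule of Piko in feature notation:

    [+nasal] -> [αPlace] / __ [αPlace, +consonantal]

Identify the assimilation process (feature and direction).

regressive place assimilation

The rule copies the place features (abbreviated [Place]) from the environment onto the target, so the assimilating feature is place.
The conditioning segment sits to the right of the focus bar, meaning the trigger follows the segment that changes — regressive assimilation.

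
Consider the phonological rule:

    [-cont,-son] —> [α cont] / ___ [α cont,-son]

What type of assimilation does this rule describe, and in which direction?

The shared variable α links the value of [cont] on the target to that of the neighbouring obstruent. [cont] distinguishes stops from fricatives — a manner-of-articulation feature — so this is manner assimilation.
Since the environment is written after the underscore, the trigger follows the target; the direction is regressive.

regressive manner assimilation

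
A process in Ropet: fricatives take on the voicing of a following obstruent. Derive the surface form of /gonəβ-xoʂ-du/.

[gonəɸxoʐdu]

The rule targets /β/ (voiced bilabial fricative), which sits before the trigger /x/ (voiceless).
Changing only its voicing to voiceless gives [ɸ] — the voiceless bilabial fricative.
The same rule applies at the second boundary: /ʂ/ → [ʐ] next to /d/.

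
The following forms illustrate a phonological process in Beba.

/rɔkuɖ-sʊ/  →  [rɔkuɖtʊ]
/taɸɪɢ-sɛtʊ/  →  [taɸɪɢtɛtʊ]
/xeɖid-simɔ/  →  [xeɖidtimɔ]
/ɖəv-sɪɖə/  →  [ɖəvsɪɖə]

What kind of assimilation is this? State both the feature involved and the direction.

Underlying /s/ is realised as [t] next to /ɖ/; /ɖ/ itself does not change.
/s/ is a fricative while /ɖ/ is a stop; the output [t] is a stop, matching the trigger — so the feature that spreads is manner.
Place and voice are unchanged, so the assimilation is partial, not total.
The other alternating forms pattern the same way: /s/ → [t] after /ɢ/ (fricative → stop, matching a stop); /s/ → [t] after /d/ (fricative → stop, matching a stop) — only manner changes, and always toward the preceding segment.
No alternation appears in [ɖəvsɪɖə]: there the adjacent consonants already agree in manner (/s/ and /v/ are both fricatives), so this form is consistent with the same rule.
The trigger is the preceding segment, so the direction is progressive (perseverative).

progressive manner assimilation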